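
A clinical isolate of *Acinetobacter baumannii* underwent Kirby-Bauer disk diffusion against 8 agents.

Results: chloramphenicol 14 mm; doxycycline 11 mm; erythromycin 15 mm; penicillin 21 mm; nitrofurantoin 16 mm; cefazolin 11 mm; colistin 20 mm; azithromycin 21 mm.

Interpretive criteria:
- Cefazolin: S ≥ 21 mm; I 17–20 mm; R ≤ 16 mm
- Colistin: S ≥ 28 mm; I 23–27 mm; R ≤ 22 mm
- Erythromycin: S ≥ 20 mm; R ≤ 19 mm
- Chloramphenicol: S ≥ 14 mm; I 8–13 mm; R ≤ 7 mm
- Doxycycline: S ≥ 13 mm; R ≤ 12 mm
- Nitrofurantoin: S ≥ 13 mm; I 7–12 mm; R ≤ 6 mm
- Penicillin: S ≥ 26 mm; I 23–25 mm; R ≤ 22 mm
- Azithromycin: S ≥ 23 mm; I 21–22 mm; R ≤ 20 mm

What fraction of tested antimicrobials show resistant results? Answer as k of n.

Chloramphenicol: 14 mm is ≥ 14 mm ⇒ S
Doxycycline 11 mm: ≤ 12 mm ⇒ resistant
Erythromycin (15 mm) ≤ 19 mm → R
Penicillin 21 mm: ≤ 22 mm → resistant
Nitrofurantoin: 16 mm is ≥ 13 mm ⇒ Susceptible
Cefazolin (11 mm) ≤ 16 mm — resistant
Colistin (20 mm) ≤ 22 mm ⇒ R
Azithromycin (21 mm) in 21–22 mm — intermediate
Resistant: 5/8

5 of 8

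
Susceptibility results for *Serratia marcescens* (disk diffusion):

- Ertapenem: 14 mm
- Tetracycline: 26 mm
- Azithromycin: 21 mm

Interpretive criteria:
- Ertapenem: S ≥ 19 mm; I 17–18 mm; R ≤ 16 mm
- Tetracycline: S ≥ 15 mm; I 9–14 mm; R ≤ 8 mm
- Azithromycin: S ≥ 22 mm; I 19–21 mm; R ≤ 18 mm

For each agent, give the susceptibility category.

R, S, I

Ertapenem 14 mm: ≤ 16 mm — R
Tetracycline (26 mm) ≥ 15 mm — susceptible
Azithromycin (21 mm) in 19–21 mm ⇒ intermediate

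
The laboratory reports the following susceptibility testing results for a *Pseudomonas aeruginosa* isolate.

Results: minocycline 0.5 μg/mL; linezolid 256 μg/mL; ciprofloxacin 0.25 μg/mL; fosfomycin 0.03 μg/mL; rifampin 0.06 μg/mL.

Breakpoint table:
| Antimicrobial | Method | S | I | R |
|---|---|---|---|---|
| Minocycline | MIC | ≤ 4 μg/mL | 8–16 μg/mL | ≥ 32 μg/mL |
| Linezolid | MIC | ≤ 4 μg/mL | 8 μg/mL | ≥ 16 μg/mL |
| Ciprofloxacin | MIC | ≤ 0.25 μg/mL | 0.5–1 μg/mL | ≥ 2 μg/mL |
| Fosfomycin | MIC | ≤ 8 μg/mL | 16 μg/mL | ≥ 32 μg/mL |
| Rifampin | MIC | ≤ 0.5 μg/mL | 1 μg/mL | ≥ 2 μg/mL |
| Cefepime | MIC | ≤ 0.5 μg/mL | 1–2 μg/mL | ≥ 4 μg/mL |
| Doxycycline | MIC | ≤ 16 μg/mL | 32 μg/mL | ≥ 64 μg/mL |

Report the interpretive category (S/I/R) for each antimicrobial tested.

Minocycline 0.5 μg/mL: ≤ 4 μg/mL → S
Linezolid: 256 μg/mL is ≥ 16 μg/mL — Resistant
Ciprofloxacin 0.25 μg/mL: ≤ 0.25 μg/mL ⇒ susceptible
Fosfomycin 0.03 μg/mL: ≤ 8 μg/mL ⇒ Susceptible
Rifampin (0.06 μg/mL) ≤ 0.5 μg/mL ⇒ Susceptible

S, R, S, S, S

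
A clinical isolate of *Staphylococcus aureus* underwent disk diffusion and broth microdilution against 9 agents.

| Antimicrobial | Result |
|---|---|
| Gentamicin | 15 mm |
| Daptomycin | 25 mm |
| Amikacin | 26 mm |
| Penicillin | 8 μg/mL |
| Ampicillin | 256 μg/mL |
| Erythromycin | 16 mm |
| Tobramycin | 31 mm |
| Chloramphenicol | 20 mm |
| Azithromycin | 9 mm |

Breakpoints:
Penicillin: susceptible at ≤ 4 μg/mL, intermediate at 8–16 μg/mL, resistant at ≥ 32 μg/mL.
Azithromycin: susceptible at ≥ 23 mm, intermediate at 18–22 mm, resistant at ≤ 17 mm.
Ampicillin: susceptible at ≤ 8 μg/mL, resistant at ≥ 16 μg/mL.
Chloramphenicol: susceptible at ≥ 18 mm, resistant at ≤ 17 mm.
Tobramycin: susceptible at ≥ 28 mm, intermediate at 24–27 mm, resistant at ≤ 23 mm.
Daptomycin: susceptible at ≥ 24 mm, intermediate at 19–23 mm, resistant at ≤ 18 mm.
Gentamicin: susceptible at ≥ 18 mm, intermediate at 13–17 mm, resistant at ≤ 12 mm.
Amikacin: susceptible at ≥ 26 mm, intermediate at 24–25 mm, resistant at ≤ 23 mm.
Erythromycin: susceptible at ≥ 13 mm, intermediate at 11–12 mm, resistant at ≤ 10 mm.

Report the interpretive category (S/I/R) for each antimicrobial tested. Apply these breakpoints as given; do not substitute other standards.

I, S, S, I, R, S, S, S, R

Gentamicin: 15 mm is in 13–17 mm ⇒ I
Daptomycin 25 mm: ≥ 24 mm ⇒ Susceptible
Amikacin: 26 mm is ≥ 26 mm → Susceptible
Penicillin (8 μg/mL) in 8–16 μg/mL ⇒ Intermediate
Ampicillin: 256 μg/mL is ≥ 16 μg/mL — Resistant
Erythromycin 16 mm: ≥ 13 mm ⇒ susceptible
Tobramycin (31 mm) ≥ 28 mm → S
Chloramphenicol (20 mm) ≥ 18 mm — susceptible
Azithromycin 9 mm: ≤ 17 mm ⇒ resistant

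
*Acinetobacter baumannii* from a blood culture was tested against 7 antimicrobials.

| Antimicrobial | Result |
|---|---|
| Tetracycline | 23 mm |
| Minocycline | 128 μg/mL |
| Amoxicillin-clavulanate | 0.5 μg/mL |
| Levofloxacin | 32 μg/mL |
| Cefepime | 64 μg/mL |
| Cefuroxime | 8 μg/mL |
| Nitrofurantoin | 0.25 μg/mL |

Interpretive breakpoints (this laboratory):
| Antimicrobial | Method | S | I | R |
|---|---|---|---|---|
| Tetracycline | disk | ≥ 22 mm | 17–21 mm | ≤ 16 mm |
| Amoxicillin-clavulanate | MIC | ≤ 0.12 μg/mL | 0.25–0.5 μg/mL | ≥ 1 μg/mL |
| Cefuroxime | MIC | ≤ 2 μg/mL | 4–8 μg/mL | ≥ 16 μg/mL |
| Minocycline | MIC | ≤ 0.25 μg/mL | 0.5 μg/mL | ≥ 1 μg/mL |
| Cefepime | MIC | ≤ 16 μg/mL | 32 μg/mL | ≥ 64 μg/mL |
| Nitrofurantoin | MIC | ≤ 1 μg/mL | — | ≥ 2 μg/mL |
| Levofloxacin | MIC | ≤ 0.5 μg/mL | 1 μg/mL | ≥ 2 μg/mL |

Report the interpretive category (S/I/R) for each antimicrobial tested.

S, R, I, R, R, I, S

Tetracycline (23 mm) ≥ 22 mm — Susceptible
Minocycline (128 μg/mL) ≥ 1 μg/mL ⇒ resistant
Amoxicillin-clavulanate (0.5 μg/mL) in 0.25–0.5 μg/mL — intermediate
Levofloxacin 32 μg/mL: ≥ 2 μg/mL ⇒ Resistant
Cefepime (64 μg/mL) ≥ 64 μg/mL — Resistant
Cefuroxime: 8 μg/mL is in 4–8 μg/mL ⇒ Intermediate
Nitrofurantoin (0.25 μg/mL) ≤ 1 μg/mL ⇒ S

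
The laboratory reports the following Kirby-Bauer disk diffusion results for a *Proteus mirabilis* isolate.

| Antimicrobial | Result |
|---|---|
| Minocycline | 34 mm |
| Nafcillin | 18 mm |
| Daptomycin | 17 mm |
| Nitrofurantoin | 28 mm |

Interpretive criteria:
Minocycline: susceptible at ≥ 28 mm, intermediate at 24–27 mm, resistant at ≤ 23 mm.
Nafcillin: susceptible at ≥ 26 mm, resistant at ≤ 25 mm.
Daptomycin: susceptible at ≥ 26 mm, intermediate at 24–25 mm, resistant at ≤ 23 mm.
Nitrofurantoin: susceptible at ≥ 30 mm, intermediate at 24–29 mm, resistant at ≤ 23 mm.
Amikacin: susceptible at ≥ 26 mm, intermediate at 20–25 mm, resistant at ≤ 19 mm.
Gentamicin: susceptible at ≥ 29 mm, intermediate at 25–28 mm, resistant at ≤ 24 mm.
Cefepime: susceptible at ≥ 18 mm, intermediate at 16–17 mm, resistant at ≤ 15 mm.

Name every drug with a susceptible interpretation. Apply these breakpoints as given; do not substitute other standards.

Minocycline 34 mm: ≥ 28 mm — S
Nafcillin (18 mm) ≤ 25 mm — R
Daptomycin (17 mm) ≤ 23 mm → resistant
Nitrofurantoin: 28 mm is in 24–29 mm → intermediate

minocycline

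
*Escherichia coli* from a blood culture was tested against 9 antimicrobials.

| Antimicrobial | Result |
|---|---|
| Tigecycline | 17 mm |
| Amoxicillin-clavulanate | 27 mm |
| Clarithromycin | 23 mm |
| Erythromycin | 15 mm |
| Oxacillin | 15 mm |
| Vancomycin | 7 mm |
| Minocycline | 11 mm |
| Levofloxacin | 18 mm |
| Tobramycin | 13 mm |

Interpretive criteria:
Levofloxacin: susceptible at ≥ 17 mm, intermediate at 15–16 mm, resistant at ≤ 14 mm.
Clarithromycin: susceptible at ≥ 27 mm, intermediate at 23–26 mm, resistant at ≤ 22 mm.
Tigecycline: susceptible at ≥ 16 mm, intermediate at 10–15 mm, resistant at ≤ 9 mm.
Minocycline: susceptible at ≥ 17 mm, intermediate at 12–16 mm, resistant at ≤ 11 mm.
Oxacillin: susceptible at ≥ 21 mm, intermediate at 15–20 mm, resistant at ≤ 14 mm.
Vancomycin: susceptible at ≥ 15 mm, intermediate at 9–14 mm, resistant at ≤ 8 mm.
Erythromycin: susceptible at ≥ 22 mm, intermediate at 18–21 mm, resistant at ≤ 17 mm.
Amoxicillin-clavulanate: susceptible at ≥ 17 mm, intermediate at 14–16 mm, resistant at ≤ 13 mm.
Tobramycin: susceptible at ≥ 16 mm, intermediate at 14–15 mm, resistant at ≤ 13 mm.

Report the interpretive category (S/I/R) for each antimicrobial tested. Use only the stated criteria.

Tigecycline 17 mm: ≥ 16 mm — S
Amoxicillin-clavulanate 27 mm: ≥ 17 mm — susceptible
Clarithromycin 23 mm: in 23–26 mm — intermediate
Erythromycin: 15 mm is ≤ 17 mm — Resistant
Oxacillin (15 mm) in 15–20 mm — I
Vancomycin 7 mm: ≤ 8 mm — resistant
Minocycline (11 mm) ≤ 11 mm — R
Levofloxacin: 18 mm is ≥ 17 mm → S
Tobramycin 13 mm: ≤ 13 mm — Resistant

S, S, I, R, I, R, R, S, R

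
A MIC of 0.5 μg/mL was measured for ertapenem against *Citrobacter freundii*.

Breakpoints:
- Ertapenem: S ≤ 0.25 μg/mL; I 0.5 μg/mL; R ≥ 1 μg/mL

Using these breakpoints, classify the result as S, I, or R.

Intermediate

Ertapenem: 0.5 μg/mL is = 0.5 μg/mL — I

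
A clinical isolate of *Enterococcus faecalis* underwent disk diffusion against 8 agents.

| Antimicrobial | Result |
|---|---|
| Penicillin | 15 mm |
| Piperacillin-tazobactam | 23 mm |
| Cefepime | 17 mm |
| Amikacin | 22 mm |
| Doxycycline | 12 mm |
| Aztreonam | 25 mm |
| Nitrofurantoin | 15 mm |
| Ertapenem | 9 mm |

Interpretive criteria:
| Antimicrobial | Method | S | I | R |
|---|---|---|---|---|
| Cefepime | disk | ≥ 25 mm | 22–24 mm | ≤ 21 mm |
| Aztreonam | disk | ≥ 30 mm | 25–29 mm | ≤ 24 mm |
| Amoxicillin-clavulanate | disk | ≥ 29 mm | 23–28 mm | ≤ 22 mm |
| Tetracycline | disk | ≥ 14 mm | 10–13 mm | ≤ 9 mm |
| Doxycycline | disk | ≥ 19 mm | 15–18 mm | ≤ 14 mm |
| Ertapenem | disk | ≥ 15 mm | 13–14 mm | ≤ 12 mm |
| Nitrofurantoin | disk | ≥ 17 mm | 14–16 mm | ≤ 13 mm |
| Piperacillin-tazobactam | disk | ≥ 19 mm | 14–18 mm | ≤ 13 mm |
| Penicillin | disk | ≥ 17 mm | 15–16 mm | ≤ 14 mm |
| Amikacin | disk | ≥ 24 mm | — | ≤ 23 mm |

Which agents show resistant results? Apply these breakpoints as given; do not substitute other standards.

cefepime, amikacin, doxycycline, ertapenem

Penicillin: 15 mm is in 15–16 mm — I
Piperacillin-tazobactam 23 mm: ≥ 19 mm → Susceptible
Cefepime (17 mm) ≤ 21 mm — R
Amikacin (22 mm) ≤ 23 mm → Resistant
Doxycycline: 12 mm is ≤ 14 mm ⇒ Resistant
Aztreonam: 25 mm is in 25–29 mm ⇒ Intermediate
Nitrofurantoin 15 mm: in 14–16 mm → intermediate
Ertapenem 9 mm: ≤ 12 mm → resistant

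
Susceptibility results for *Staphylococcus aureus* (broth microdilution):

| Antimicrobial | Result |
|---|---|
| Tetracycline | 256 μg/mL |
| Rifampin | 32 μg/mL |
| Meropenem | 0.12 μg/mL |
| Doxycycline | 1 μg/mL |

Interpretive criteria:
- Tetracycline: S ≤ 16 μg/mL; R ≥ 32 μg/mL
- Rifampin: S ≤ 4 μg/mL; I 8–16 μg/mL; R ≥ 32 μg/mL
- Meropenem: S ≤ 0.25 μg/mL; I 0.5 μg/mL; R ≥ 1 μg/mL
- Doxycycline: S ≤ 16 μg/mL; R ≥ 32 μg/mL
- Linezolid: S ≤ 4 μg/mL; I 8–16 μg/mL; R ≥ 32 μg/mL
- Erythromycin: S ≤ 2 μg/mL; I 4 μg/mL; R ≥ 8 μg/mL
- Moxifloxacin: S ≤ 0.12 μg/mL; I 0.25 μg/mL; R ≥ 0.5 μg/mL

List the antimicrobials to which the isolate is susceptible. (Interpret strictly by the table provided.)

Tetracycline 256 μg/mL: ≥ 32 μg/mL ⇒ Resistant
Rifampin (32 μg/mL) ≥ 32 μg/mL ⇒ R
Meropenem: 0.12 μg/mL is ≤ 0.25 μg/mL — susceptible
Doxycycline 1 μg/mL: ≤ 16 μg/mL — S

meropenem, doxycycline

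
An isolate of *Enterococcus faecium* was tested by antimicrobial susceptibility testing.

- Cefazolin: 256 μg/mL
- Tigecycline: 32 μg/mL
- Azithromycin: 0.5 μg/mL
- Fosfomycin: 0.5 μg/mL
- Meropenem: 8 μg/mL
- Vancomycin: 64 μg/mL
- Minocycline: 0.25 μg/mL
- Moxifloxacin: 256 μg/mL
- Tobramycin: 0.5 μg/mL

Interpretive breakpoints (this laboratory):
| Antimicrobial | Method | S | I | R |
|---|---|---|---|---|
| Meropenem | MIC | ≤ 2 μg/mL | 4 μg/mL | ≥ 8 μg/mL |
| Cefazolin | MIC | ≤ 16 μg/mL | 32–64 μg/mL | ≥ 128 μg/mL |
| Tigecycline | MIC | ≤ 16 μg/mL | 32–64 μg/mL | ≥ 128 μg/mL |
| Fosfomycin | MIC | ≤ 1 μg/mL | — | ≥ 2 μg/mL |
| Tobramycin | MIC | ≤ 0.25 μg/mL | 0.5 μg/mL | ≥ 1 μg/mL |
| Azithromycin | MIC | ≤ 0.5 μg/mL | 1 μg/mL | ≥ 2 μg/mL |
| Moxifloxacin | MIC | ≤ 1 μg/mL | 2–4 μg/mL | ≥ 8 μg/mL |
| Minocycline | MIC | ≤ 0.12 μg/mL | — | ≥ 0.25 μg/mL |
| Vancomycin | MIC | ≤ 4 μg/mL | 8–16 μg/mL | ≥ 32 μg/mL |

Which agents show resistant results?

cefazolin, meropenem, vancomycin, minocycline, moxifloxacin

Cefazolin: 256 μg/mL is ≥ 128 μg/mL ⇒ resistant
Tigecycline 32 μg/mL: in 32–64 μg/mL ⇒ I
Azithromycin: 0.5 μg/mL is ≤ 0.5 μg/mL → Susceptible
Fosfomycin (0.5 μg/mL) ≤ 1 μg/mL → susceptible
Meropenem: 8 μg/mL is ≥ 8 μg/mL → R
Vancomycin 64 μg/mL: ≥ 32 μg/mL — R
Minocycline 0.25 μg/mL: ≥ 0.25 μg/mL → Resistant
Moxifloxacin 256 μg/mL: ≥ 8 μg/mL → resistant
Tobramycin: 0.5 μg/mL is = 0.5 μg/mL ⇒ intermediate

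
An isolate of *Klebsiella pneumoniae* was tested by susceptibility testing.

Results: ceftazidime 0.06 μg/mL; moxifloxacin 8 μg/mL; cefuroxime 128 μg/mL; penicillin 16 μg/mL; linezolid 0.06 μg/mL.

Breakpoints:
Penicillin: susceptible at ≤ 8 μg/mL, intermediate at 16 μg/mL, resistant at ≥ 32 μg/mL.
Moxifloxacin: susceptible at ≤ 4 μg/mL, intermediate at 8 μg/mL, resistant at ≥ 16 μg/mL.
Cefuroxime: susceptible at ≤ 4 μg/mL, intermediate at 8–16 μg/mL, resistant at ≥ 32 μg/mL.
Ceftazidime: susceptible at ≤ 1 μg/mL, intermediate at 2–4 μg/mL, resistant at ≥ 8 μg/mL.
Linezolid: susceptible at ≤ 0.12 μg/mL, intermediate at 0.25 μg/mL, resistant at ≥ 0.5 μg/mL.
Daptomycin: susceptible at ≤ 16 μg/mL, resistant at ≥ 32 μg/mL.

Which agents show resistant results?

cefuroxime

Ceftazidime 0.06 μg/mL: ≤ 1 μg/mL → S
Moxifloxacin 8 μg/mL: = 8 μg/mL — intermediate
Cefuroxime 128 μg/mL: ≥ 32 μg/mL → R
Penicillin 16 μg/mL: = 16 μg/mL — Intermediate
Linezolid: 0.06 μg/mL is ≤ 0.12 μg/mL → Susceptible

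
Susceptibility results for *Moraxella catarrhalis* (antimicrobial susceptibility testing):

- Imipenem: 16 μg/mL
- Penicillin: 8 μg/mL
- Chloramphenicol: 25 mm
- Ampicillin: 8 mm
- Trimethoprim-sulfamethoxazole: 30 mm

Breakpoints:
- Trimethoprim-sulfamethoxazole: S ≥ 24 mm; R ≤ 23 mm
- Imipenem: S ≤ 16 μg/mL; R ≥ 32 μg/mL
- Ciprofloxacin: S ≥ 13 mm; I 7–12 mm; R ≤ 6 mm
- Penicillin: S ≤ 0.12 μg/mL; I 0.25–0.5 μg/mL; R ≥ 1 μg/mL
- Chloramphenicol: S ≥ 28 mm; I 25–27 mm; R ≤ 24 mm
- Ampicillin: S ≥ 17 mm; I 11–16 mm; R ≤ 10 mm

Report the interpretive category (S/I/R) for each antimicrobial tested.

S, R, I, R, S

Imipenem (16 μg/mL) ≤ 16 μg/mL → susceptible
Penicillin: 8 μg/mL is ≥ 1 μg/mL → Resistant
Chloramphenicol: 25 mm is in 25–27 mm → I
Ampicillin: 8 mm is ≤ 10 mm ⇒ resistant
Trimethoprim-sulfamethoxazole 30 mm: ≥ 24 mm ⇒ susceptible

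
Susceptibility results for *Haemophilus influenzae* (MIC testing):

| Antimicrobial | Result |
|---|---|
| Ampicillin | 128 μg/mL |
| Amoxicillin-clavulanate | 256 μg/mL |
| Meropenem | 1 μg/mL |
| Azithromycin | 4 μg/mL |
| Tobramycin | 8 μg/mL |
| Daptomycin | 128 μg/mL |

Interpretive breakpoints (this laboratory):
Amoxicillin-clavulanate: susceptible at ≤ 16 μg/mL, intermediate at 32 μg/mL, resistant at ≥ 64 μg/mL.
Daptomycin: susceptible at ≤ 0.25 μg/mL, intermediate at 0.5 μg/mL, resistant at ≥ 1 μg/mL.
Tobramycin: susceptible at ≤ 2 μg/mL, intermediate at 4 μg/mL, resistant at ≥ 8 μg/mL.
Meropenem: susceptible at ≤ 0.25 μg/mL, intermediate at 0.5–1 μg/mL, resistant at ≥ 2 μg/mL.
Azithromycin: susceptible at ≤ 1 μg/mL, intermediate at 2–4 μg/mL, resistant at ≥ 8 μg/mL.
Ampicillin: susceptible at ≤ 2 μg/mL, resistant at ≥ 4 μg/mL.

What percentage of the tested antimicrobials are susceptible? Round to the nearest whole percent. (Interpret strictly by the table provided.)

0%

Ampicillin 128 μg/mL: ≥ 4 μg/mL ⇒ R
Amoxicillin-clavulanate: 256 μg/mL is ≥ 64 μg/mL → R
Meropenem: 1 μg/mL is in 0.5–1 μg/mL ⇒ Intermediate
Azithromycin: 4 μg/mL is in 2–4 μg/mL — intermediate
Tobramycin: 8 μg/mL is ≥ 8 μg/mL → resistant
Daptomycin: 128 μg/mL is ≥ 1 μg/mL — Resistant
Susceptible: 0/6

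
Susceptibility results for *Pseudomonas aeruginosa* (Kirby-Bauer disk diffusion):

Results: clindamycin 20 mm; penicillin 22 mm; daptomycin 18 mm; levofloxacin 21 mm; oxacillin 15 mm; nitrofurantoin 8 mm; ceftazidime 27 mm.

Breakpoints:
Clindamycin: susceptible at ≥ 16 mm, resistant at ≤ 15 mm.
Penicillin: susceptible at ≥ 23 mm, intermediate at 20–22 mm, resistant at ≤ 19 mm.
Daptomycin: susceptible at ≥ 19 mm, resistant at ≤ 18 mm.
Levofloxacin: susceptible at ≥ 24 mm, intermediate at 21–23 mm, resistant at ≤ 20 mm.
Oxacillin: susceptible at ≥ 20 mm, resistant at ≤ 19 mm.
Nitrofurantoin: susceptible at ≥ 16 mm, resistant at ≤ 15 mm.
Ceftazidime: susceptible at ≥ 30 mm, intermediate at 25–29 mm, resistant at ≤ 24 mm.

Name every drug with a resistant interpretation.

Clindamycin 20 mm: ≥ 16 mm ⇒ Susceptible
Penicillin 22 mm: in 20–22 mm — Intermediate
Daptomycin (18 mm) ≤ 18 mm — R
Levofloxacin: 21 mm is in 21–23 mm → Intermediate
Oxacillin: 15 mm is ≤ 19 mm — Resistant
Nitrofurantoin (8 mm) ≤ 15 mm — resistant
Ceftazidime (27 mm) in 25–29 mm — Intermediate

daptomycin, oxacillin, nitrofurantoin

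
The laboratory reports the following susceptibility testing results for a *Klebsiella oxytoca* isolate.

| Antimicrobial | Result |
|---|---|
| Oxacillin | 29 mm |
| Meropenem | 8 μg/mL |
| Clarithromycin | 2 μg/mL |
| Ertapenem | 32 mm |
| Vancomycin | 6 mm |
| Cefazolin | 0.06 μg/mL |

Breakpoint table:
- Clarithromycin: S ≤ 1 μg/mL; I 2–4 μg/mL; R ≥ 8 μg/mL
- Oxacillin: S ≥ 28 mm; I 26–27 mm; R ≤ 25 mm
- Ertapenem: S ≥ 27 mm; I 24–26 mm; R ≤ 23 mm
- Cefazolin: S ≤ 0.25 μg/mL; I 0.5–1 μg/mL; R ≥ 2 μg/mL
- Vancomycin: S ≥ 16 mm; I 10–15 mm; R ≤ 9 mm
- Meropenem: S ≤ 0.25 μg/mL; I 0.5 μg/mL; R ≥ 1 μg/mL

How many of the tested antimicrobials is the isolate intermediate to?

Oxacillin: 29 mm is ≥ 28 mm ⇒ Susceptible
Meropenem: 8 μg/mL is ≥ 1 μg/mL → Resistant
Clarithromycin (2 μg/mL) in 2–4 μg/mL → intermediate
Ertapenem 32 mm: ≥ 27 mm ⇒ S
Vancomycin 6 mm: ≤ 9 mm — Resistant
Cefazolin 0.06 μg/mL: ≤ 0.25 μg/mL → susceptible
Intermediate: 1

1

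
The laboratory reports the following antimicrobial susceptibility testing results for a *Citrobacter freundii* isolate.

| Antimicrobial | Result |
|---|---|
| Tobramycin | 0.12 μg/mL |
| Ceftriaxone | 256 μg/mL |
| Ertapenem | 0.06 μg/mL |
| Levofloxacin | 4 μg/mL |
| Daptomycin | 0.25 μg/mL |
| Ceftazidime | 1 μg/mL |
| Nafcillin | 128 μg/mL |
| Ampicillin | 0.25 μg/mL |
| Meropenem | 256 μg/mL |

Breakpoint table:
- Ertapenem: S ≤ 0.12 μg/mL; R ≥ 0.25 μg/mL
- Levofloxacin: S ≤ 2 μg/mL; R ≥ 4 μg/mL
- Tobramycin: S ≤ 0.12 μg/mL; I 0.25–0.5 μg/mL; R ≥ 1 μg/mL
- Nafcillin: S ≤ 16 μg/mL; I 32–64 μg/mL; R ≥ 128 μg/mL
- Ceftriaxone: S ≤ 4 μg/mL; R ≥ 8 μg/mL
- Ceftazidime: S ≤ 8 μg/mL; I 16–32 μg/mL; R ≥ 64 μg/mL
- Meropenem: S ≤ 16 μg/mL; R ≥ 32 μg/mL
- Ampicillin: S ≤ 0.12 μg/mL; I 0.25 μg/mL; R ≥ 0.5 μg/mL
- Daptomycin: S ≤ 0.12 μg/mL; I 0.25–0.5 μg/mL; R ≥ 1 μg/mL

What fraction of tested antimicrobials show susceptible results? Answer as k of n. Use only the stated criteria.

3 of 9

Tobramycin (0.12 μg/mL) ≤ 0.12 μg/mL — S
Ceftriaxone (256 μg/mL) ≥ 8 μg/mL ⇒ resistant
Ertapenem: 0.06 μg/mL is ≤ 0.12 μg/mL — S
Levofloxacin (4 μg/mL) ≥ 4 μg/mL → Resistant
Daptomycin (0.25 μg/mL) in 0.25–0.5 μg/mL — intermediate
Ceftazidime: 1 μg/mL is ≤ 8 μg/mL — Susceptible
Nafcillin 128 μg/mL: ≥ 128 μg/mL → R
Ampicillin 0.25 μg/mL: = 0.25 μg/mL → intermediate
Meropenem (256 μg/mL) ≥ 32 μg/mL — resistant
Susceptible: 3/9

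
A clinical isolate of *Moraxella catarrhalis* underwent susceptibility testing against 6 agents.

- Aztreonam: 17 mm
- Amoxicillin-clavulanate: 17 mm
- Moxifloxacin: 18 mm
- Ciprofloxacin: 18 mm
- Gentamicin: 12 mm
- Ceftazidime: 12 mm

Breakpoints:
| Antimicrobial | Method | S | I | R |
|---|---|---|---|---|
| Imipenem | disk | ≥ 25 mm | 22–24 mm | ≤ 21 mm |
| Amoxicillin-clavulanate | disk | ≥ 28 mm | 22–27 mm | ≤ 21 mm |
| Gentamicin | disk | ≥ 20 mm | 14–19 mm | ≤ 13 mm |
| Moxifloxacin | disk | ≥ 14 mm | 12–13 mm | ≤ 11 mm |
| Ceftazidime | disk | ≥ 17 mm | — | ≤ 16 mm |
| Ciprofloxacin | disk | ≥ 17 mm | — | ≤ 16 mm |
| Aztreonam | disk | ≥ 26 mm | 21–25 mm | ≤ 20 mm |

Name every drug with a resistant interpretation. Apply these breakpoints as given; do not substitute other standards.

Aztreonam (17 mm) ≤ 20 mm ⇒ resistant
Amoxicillin-clavulanate 17 mm: ≤ 21 mm → R
Moxifloxacin 18 mm: ≥ 14 mm ⇒ S
Ciprofloxacin: 18 mm is ≥ 17 mm — susceptible
Gentamicin: 12 mm is ≤ 13 mm → resistant
Ceftazidime (12 mm) ≤ 16 mm — Resistant

aztreonam, amoxicillin-clavulanate, gentamicin, ceftazidime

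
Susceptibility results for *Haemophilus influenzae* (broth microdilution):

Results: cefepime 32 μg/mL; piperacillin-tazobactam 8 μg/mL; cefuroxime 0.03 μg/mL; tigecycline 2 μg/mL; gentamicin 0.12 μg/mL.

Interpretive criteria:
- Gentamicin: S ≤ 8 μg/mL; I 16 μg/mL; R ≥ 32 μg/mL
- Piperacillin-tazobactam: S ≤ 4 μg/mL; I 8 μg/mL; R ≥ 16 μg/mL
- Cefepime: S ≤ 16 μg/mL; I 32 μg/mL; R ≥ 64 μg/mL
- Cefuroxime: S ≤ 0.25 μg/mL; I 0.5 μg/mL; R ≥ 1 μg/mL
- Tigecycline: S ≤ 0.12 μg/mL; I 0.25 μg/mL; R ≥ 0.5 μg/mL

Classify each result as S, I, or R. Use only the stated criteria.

Cefepime: 32 μg/mL is = 32 μg/mL — I
Piperacillin-tazobactam (8 μg/mL) = 8 μg/mL — intermediate
Cefuroxime (0.03 μg/mL) ≤ 0.25 μg/mL → Susceptible
Tigecycline 2 μg/mL: ≥ 0.5 μg/mL ⇒ resistant
Gentamicin: 0.12 μg/mL is ≤ 8 μg/mL → Susceptible

I, I, S, R, S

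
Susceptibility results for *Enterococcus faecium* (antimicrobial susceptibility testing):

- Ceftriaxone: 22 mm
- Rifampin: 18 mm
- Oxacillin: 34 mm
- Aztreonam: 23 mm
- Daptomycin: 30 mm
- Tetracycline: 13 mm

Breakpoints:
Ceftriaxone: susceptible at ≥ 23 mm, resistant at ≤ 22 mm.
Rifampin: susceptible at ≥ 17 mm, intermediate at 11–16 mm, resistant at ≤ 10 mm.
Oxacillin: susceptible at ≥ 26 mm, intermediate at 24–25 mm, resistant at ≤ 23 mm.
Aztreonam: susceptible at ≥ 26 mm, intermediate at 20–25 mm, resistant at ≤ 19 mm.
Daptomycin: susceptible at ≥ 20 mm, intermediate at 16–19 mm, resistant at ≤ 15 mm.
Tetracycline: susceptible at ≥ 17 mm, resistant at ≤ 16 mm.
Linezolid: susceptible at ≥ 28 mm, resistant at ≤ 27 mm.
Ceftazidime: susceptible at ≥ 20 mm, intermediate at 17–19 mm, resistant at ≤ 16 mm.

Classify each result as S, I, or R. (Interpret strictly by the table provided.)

R, S, S, I, S, R

Ceftriaxone: 22 mm is ≤ 22 mm — Resistant
Rifampin 18 mm: ≥ 17 mm → susceptible
Oxacillin: 34 mm is ≥ 26 mm → susceptible
Aztreonam 23 mm: in 20–25 mm — I
Daptomycin: 30 mm is ≥ 20 mm ⇒ susceptible
Tetracycline 13 mm: ≤ 16 mm ⇒ resistant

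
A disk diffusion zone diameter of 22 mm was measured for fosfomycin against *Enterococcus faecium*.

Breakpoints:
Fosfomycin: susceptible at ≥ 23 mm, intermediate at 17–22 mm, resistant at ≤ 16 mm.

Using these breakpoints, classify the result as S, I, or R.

Intermediate

Fosfomycin: 22 mm is in 17–22 mm ⇒ I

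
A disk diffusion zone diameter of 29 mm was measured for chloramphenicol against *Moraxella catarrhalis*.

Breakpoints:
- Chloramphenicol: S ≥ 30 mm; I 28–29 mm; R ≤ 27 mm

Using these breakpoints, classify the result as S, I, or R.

I

Chloramphenicol 29 mm: in 28–29 mm — intermediate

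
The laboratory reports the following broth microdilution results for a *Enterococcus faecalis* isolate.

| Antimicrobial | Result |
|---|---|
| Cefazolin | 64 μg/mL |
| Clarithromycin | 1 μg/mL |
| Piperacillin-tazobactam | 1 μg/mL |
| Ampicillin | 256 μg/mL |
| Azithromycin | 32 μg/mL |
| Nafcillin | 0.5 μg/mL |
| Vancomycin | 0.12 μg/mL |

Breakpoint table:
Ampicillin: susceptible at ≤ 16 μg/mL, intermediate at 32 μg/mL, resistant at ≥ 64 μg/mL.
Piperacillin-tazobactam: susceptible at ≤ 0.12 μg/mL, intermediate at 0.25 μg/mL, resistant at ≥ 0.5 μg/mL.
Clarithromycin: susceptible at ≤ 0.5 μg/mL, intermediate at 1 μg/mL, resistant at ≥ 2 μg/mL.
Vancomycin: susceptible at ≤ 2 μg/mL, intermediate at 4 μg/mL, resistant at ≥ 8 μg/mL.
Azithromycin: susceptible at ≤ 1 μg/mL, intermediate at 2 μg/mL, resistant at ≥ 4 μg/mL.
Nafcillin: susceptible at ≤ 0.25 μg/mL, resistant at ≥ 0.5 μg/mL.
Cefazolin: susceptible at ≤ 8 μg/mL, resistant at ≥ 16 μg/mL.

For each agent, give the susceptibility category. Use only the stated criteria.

R, I, R, R, R, R, S

Cefazolin 64 μg/mL: ≥ 16 μg/mL ⇒ R
Clarithromycin: 1 μg/mL is = 1 μg/mL → intermediate
Piperacillin-tazobactam: 1 μg/mL is ≥ 0.5 μg/mL — R
Ampicillin (256 μg/mL) ≥ 64 μg/mL ⇒ Resistant
Azithromycin 32 μg/mL: ≥ 4 μg/mL ⇒ resistant
Nafcillin (0.5 μg/mL) ≥ 0.5 μg/mL — R
Vancomycin 0.12 μg/mL: ≤ 2 μg/mL → susceptible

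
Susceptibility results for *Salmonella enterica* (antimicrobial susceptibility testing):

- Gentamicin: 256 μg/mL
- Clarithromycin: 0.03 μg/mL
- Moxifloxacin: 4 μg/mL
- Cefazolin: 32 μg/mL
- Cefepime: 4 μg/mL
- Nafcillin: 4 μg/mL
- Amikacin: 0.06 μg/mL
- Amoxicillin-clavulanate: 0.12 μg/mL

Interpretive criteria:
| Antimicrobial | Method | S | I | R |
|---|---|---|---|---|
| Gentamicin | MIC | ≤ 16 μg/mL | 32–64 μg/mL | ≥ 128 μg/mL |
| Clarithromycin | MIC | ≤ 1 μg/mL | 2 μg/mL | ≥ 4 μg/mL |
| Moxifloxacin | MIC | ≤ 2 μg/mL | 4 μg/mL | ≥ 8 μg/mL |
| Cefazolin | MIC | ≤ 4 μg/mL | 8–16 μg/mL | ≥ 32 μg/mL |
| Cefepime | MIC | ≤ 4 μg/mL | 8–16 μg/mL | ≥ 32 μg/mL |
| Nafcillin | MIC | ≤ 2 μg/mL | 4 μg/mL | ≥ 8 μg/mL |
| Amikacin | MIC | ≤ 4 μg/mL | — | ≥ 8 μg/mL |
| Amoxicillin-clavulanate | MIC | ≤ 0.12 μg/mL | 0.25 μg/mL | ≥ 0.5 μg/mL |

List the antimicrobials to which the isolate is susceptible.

clarithromycin, cefepime, amikacin, amoxicillin-clavulanate

Gentamicin (256 μg/mL) ≥ 128 μg/mL ⇒ Resistant
Clarithromycin (0.03 μg/mL) ≤ 1 μg/mL — Susceptible
Moxifloxacin (4 μg/mL) = 4 μg/mL — I
Cefazolin: 32 μg/mL is ≥ 32 μg/mL ⇒ R
Cefepime: 4 μg/mL is ≤ 4 μg/mL ⇒ susceptible
Nafcillin (4 μg/mL) = 4 μg/mL ⇒ intermediate
Amikacin (0.06 μg/mL) ≤ 4 μg/mL → Susceptible
Amoxicillin-clavulanate 0.12 μg/mL: ≤ 0.12 μg/mL ⇒ susceptible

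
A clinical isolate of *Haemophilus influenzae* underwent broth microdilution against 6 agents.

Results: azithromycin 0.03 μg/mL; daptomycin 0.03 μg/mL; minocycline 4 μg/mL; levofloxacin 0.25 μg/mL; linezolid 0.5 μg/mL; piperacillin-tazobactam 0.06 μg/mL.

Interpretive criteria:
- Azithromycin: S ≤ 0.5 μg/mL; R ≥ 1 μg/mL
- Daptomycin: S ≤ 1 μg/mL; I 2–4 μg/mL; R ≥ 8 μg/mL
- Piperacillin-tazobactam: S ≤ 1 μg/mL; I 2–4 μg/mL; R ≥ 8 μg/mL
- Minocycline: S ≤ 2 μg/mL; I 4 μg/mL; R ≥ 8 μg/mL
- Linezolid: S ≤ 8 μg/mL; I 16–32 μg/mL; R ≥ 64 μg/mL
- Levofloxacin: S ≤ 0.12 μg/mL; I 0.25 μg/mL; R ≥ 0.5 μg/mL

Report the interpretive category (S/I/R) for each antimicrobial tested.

S, S, I, I, S, S

Azithromycin: 0.03 μg/mL is ≤ 0.5 μg/mL — S
Daptomycin 0.03 μg/mL: ≤ 1 μg/mL → susceptible
Minocycline (4 μg/mL) = 4 μg/mL ⇒ intermediate
Levofloxacin: 0.25 μg/mL is = 0.25 μg/mL → Intermediate
Linezolid 0.5 μg/mL: ≤ 8 μg/mL → susceptible
Piperacillin-tazobactam 0.06 μg/mL: ≤ 1 μg/mL → Susceptible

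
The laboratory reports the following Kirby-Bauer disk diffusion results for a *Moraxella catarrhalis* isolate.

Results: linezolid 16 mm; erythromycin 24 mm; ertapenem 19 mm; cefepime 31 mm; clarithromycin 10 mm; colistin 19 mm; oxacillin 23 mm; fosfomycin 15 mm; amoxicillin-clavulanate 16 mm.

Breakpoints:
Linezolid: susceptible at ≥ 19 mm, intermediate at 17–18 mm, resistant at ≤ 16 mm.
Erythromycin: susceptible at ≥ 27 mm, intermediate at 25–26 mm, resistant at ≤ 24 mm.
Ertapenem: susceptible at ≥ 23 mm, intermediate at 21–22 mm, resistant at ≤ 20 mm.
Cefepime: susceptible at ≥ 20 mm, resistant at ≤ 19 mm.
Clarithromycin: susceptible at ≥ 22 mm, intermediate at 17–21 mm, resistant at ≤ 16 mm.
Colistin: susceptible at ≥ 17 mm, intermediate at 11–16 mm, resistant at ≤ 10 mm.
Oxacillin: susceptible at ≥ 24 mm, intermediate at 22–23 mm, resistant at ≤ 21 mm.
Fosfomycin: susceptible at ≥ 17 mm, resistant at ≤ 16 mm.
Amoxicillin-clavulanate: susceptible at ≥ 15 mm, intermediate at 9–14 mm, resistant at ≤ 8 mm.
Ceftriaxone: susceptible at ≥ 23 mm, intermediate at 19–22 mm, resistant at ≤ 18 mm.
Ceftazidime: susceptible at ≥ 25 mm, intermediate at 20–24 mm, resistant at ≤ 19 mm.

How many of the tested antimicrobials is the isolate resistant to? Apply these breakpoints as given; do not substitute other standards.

Linezolid (16 mm) ≤ 16 mm ⇒ R
Erythromycin: 24 mm is ≤ 24 mm → resistant
Ertapenem: 19 mm is ≤ 20 mm → R
Cefepime: 31 mm is ≥ 20 mm → susceptible
Clarithromycin: 10 mm is ≤ 16 mm → R
Colistin: 19 mm is ≥ 17 mm — Susceptible
Oxacillin (23 mm) in 22–23 mm ⇒ I
Fosfomycin 15 mm: ≤ 16 mm ⇒ Resistant
Amoxicillin-clavulanate: 16 mm is ≥ 15 mm — S
Resistant: 5

5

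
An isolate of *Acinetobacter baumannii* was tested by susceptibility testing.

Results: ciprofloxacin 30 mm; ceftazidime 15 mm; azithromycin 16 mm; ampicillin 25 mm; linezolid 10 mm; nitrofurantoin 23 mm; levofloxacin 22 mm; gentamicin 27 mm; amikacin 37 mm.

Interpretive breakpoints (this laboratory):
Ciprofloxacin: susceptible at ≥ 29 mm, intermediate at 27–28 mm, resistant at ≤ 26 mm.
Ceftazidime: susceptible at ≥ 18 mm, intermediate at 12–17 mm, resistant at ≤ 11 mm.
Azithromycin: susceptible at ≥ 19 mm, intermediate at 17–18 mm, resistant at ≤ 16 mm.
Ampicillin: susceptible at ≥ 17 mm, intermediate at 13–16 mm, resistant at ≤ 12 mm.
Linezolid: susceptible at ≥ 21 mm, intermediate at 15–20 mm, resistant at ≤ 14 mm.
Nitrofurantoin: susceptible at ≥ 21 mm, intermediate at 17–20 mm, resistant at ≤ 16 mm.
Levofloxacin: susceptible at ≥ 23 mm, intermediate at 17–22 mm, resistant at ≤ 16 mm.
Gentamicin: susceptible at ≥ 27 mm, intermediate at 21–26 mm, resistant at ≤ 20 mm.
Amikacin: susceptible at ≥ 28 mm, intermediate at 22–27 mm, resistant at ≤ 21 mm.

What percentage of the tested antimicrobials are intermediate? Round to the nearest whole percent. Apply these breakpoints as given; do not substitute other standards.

22%

Ciprofloxacin: 30 mm is ≥ 29 mm — S
Ceftazidime (15 mm) in 12–17 mm ⇒ Intermediate
Azithromycin (16 mm) ≤ 16 mm → R
Ampicillin 25 mm: ≥ 17 mm ⇒ S
Linezolid (10 mm) ≤ 14 mm ⇒ resistant
Nitrofurantoin 23 mm: ≥ 21 mm — S
Levofloxacin 22 mm: in 17–22 mm → intermediate
Gentamicin 27 mm: ≥ 27 mm ⇒ Susceptible
Amikacin 37 mm: ≥ 28 mm ⇒ Susceptible
Intermediate: 2/9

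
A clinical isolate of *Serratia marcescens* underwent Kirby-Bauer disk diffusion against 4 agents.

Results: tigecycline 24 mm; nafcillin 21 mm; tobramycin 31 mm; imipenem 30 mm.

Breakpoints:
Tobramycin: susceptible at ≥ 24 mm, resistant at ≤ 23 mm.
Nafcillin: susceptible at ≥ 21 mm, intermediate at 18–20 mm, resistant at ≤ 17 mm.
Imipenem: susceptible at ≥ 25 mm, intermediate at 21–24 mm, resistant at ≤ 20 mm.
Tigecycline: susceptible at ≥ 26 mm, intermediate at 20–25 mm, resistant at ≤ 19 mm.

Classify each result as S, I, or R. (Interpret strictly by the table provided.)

Tigecycline 24 mm: in 20–25 mm — I
Nafcillin (21 mm) ≥ 21 mm ⇒ Susceptible
Tobramycin: 31 mm is ≥ 24 mm — susceptible
Imipenem 30 mm: ≥ 25 mm — susceptible

I, S, S, S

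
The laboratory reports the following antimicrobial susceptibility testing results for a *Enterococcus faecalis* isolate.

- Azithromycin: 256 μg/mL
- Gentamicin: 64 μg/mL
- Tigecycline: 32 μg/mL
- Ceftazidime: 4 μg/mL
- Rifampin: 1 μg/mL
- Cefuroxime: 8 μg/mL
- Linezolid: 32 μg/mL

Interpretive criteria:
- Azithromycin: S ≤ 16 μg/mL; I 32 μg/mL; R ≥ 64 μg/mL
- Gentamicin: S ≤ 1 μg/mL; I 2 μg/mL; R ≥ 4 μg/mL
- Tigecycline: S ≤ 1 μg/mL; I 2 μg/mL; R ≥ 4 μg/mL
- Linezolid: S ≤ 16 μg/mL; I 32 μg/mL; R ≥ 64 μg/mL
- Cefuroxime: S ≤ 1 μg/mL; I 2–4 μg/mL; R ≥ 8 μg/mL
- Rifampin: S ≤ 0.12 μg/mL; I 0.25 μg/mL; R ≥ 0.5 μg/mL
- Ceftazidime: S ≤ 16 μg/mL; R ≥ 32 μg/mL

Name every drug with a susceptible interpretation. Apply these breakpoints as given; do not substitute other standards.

Azithromycin 256 μg/mL: ≥ 64 μg/mL ⇒ R
Gentamicin: 64 μg/mL is ≥ 4 μg/mL ⇒ Resistant
Tigecycline 32 μg/mL: ≥ 4 μg/mL ⇒ R
Ceftazidime: 4 μg/mL is ≤ 16 μg/mL ⇒ Susceptible
Rifampin: 1 μg/mL is ≥ 0.5 μg/mL → Resistant
Cefuroxime (8 μg/mL) ≥ 8 μg/mL → R
Linezolid: 32 μg/mL is = 32 μg/mL ⇒ I

ceftazidime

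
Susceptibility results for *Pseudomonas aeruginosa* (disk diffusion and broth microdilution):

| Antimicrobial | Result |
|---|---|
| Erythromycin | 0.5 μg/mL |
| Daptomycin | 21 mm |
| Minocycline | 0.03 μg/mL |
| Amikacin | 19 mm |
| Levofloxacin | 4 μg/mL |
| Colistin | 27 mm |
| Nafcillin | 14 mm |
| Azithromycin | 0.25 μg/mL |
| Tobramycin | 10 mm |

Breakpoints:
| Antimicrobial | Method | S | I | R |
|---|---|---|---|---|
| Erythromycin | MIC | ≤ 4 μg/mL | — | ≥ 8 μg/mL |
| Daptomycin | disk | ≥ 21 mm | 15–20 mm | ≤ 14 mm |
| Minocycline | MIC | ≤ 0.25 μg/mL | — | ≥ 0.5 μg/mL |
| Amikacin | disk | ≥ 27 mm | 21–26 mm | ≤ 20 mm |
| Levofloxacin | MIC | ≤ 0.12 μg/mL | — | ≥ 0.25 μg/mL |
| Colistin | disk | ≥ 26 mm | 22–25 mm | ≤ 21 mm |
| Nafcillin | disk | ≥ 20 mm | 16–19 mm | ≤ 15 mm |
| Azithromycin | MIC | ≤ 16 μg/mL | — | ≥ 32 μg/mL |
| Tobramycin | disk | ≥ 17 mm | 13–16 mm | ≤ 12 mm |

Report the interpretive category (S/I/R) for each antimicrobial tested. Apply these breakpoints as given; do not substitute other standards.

S, S, S, R, R, S, R, S, R

Erythromycin (0.5 μg/mL) ≤ 4 μg/mL → susceptible
Daptomycin (21 mm) ≥ 21 mm ⇒ susceptible
Minocycline (0.03 μg/mL) ≤ 0.25 μg/mL — S
Amikacin 19 mm: ≤ 20 mm ⇒ R
Levofloxacin (4 μg/mL) ≥ 0.25 μg/mL — resistant
Colistin: 27 mm is ≥ 26 mm — susceptible
Nafcillin 14 mm: ≤ 15 mm ⇒ R
Azithromycin (0.25 μg/mL) ≤ 16 μg/mL ⇒ susceptible
Tobramycin: 10 mm is ≤ 12 mm ⇒ resistant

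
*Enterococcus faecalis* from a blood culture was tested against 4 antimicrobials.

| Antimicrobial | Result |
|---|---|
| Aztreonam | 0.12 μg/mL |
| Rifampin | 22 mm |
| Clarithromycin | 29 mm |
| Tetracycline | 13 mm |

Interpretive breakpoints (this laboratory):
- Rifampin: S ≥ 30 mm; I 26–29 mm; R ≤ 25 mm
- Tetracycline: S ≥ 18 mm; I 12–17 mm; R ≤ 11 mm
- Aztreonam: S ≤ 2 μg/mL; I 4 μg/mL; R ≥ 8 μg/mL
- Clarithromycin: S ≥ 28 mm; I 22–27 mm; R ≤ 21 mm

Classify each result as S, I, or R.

Aztreonam (0.12 μg/mL) ≤ 2 μg/mL ⇒ S
Rifampin: 22 mm is ≤ 25 mm — R
Clarithromycin (29 mm) ≥ 28 mm — S
Tetracycline 13 mm: in 12–17 mm → Intermediate

S, R, S, I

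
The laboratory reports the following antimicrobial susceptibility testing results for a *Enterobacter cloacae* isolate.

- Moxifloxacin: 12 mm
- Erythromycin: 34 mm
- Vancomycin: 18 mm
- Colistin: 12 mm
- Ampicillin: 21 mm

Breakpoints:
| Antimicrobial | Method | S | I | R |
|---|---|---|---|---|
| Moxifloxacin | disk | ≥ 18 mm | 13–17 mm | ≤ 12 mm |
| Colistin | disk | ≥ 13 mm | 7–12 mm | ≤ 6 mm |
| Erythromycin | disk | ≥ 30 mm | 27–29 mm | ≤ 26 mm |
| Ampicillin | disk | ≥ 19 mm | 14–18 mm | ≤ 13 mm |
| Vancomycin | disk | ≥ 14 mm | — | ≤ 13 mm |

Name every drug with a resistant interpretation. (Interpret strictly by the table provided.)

moxifloxacin

Moxifloxacin: 12 mm is ≤ 12 mm → Resistant
Erythromycin: 34 mm is ≥ 30 mm — susceptible
Vancomycin: 18 mm is ≥ 14 mm → susceptible
Colistin 12 mm: in 7–12 mm → Intermediate
Ampicillin: 21 mm is ≥ 19 mm — Susceptible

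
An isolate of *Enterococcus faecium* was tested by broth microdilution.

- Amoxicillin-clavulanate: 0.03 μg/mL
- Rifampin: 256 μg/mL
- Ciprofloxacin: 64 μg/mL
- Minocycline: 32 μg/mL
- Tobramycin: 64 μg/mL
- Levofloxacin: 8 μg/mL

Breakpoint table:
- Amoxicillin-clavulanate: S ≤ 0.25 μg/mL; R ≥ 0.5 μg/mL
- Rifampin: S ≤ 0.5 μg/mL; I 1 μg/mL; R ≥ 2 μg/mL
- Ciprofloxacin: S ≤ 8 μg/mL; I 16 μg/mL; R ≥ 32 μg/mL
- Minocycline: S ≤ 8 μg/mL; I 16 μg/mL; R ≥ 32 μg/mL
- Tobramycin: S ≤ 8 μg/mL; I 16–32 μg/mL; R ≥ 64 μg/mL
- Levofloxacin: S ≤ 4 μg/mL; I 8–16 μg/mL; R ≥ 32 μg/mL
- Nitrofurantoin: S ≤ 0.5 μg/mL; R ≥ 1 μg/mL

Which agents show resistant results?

Amoxicillin-clavulanate: 0.03 μg/mL is ≤ 0.25 μg/mL → Susceptible
Rifampin: 256 μg/mL is ≥ 2 μg/mL ⇒ Resistant
Ciprofloxacin (64 μg/mL) ≥ 32 μg/mL — resistant
Minocycline: 32 μg/mL is ≥ 32 μg/mL — Resistant
Tobramycin 64 μg/mL: ≥ 64 μg/mL — R
Levofloxacin 8 μg/mL: in 8–16 μg/mL ⇒ Intermediate

rifampin, ciprofloxacin, minocycline, tobramycin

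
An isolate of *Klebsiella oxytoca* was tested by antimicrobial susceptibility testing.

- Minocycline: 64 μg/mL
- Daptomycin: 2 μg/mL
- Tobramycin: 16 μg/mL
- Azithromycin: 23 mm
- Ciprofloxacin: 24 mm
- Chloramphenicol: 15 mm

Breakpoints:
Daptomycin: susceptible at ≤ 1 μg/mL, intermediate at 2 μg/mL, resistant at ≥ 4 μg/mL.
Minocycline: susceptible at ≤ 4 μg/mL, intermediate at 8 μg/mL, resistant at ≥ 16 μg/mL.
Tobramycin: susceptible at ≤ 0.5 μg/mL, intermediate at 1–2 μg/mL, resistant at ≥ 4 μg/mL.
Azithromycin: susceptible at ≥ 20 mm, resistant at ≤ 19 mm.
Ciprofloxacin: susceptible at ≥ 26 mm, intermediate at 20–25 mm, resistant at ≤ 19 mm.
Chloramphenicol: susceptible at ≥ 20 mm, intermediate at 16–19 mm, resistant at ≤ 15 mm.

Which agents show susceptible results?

azithromycin

Minocycline 64 μg/mL: ≥ 16 μg/mL ⇒ R
Daptomycin: 2 μg/mL is = 2 μg/mL — I
Tobramycin (16 μg/mL) ≥ 4 μg/mL ⇒ resistant
Azithromycin: 23 mm is ≥ 20 mm — S
Ciprofloxacin (24 mm) in 20–25 mm → Intermediate
Chloramphenicol (15 mm) ≤ 15 mm — resistant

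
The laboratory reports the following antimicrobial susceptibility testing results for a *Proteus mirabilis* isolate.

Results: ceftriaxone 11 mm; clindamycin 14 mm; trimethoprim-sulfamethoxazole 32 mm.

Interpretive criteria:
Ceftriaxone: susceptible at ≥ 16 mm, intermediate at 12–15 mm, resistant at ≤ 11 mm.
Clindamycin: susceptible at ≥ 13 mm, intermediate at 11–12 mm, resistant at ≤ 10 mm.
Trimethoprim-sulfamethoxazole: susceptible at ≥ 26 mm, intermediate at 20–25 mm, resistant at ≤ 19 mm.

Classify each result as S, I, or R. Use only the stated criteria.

R, S, S

Ceftriaxone: 11 mm is ≤ 11 mm — resistant
Clindamycin: 14 mm is ≥ 13 mm ⇒ S
Trimethoprim-sulfamethoxazole (32 mm) ≥ 26 mm → Susceptible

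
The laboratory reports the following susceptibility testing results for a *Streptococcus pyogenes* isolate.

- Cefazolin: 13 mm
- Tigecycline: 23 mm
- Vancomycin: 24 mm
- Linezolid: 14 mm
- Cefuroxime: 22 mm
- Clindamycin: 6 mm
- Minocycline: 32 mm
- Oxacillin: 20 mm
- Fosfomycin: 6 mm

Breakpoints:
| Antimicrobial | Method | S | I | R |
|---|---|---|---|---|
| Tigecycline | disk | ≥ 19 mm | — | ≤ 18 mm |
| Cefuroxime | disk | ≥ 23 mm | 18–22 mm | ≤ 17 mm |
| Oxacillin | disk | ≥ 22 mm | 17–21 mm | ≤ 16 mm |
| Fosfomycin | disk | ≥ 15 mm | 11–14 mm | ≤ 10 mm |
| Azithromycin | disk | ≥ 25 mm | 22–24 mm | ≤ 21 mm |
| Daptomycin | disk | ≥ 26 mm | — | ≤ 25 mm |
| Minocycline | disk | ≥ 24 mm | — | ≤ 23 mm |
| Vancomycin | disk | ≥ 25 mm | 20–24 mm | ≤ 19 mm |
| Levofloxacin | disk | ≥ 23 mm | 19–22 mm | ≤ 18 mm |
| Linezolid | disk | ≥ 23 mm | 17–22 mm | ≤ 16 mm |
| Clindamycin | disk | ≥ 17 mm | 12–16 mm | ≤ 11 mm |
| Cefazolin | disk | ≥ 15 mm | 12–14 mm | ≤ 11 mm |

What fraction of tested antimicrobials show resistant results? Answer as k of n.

3 of 9

Cefazolin 13 mm: in 12–14 mm ⇒ Intermediate
Tigecycline (23 mm) ≥ 19 mm ⇒ susceptible
Vancomycin 24 mm: in 20–24 mm ⇒ I
Linezolid 14 mm: ≤ 16 mm ⇒ R
Cefuroxime 22 mm: in 18–22 mm ⇒ Intermediate
Clindamycin: 6 mm is ≤ 11 mm — resistant
Minocycline 32 mm: ≥ 24 mm ⇒ susceptible
Oxacillin (20 mm) in 17–21 mm ⇒ Intermediate
Fosfomycin: 6 mm is ≤ 10 mm — R
Resistant: 3/9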